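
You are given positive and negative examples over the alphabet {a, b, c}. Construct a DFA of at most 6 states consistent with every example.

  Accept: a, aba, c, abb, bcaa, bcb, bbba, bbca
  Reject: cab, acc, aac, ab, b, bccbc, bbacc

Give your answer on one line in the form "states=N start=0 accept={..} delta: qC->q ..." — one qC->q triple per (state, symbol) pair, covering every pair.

State merging on the prefix tree: take the shortest (then alphabetical) example prefix whose next move is undefined and point that move at state 0, else 1, else 2, ...; a target is out if some Accept/Reject pair would then sit in one state with the same input left (inseparable). If every existing state is out, open a new one.
a: 0a undefined. 0a->0: no, c/aac meet in 0 with "c" left. Open state 1: 0a->1.
b: 0b undefined. 0b->0: ok.
c: 0c undefined. 0c->0: no, c/b meet in 0. 0c->1: no, bcb/ab meet in 1 with "b" left. Open state 2: 0c->2.
aa: 1a undefined. 1a->0: no, c/aac meet in 2. 1a->1: ok.
ab: 1b undefined. 1b->0: no, abb/ab meet in 0. 1b->1: no, a/ab meet in 1. 1b->2: no, c/ab meet in 2. Open state 3: 1b->3.
ac: 1c undefined. 1c->0: no, c/acc meet in 2. 1c->1: no, a/acc meet in 1. 1c->2: no, c/aac meet in 2. 1c->3: ok.
ca: 2a undefined. 2a->0: no, bbca/cab meet in 0. 2a->1: ok.
aba: 3a undefined. 3a->0: no, aba/b meet in 0. 3a->1: ok.
abb: 3b undefined. 3b->0: no, abb/b meet in 0. 3b->1: ok.
acc: 3c undefined. 3c->0: ok.
bcb: 2b undefined. 2b->0: no, bcb/acc meet in 0. 2b->1: ok.
bcc: 2c undefined. 2c->0: no, c/bccbc meet in 2. 2c->1: ok.
All examples now run through 4 states with every (state, symbol) defined. Accept strings end in {1,2}, Reject strings end in {0,3}; accept={1,2}.

states=4 start=0 accept={1,2} delta: 0a->1 0b->0 0c->2 1a->1 1b->3 1c->3 2a->1 2b->1 2c->1 3a->1 3b->1 3c->0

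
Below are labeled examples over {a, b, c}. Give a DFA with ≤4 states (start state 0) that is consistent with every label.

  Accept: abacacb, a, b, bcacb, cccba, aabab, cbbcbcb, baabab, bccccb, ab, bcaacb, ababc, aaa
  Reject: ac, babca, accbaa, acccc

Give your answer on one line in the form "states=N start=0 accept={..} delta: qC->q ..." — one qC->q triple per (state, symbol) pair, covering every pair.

State merging on the prefix tree: take the shortest (then alphabetical) example prefix whose next move is undefined and point that move at state 0, else 1, else 2, ...; a target is out if some Accept/Reject pair would then sit in one state with the same input left (inseparable). If every existing state is out, open a new one.
a: 0a undefined. 0a->0: ok.
b: 0b undefined. 0b->0: no, ababc/ac meet in 0 with "c" left. Open state 1: 0b->1.
c: 0c undefined. 0c->0: no, a/ac meet in 0. 0c->1: no, b/ac meet in 1. Open state 2: 0c->2.
ba: 1a undefined. 1a->0: ok.
bc: 1c undefined. 1c->0: no, a/babca meet in 0. 1c->1: no, a/babca meet in 0. 1c->2: no, ababc/ac meet in 2. Open state 3: 1c->3.
cb: 2b undefined. 2b->0: ok.
cc: 2c undefined. 2c->0: no, a/accbaa meet in 0. 2c->1: ok.
bca: 3a undefined. 3a->0: no, a/babca meet in 0. 3a->1: no, b/babca meet in 1. 3a->2: ok.
bcc: 3c undefined. 3c->0: no, a/acccc meet in 0. 3c->1: no, b/acccc meet in 1. 3c->2: ok.
accb: 1b undefined. 1b->0: no, a/accbaa meet in 0. 1b->1: no, a/accbaa meet in 0. 1b->2: no, bcacb/ac meet in 2. 1b->3: ok.
bcaa: 2a undefined. 2a->0: no, abacacb/accbaa meet in 0. 2a->1: no, b/accbaa meet in 1. 2a->2: ok.
cccb: 3b undefined. 3b->0: ok.
All examples now run through 4 states with every (state, symbol) defined. Accept strings end in {0,1,3}, Reject strings end in {2}; accept={0,1,3}.

states=4 start=0 accept={0,1,3} delta: 0a->0 0b->1 0c->2 1a->0 1b->3 1c->3 2a->2 2b->0 2c->1 3a->2 3b->0 3c->2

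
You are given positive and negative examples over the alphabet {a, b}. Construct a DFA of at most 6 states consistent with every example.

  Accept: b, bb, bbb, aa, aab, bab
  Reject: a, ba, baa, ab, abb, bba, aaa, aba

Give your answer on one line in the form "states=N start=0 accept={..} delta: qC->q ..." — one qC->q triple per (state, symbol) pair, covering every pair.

State merging on the prefix tree: take the shortest (then alphabetical) example prefix whose next move is undefined and point that move at state 0, else 1, else 2, ...; a target is out if some Accept/Reject pair would then sit in one state with the same input left (inseparable). If every existing state is out, open a new one.
a: 0a undefined. 0a->0: no, b/ab meet in 0 with "b" left. Open state 1: 0a->1.
b: 0b undefined. 0b->0: no, aa/baa meet in 1 with "a" left. 0b->1: no, b/a meet in 1. Open state 2: 0b->2.
aa: 1a undefined. 1a->0: ok.
ab: 1b undefined. 1b->0: no, b/abb meet in 2. 1b->1: no, aa/aba meet in 0. 1b->2: no, b/ab meet in 2. Open state 3: 1b->3.
ba: 2a undefined. 2a->0: no, aa/ba meet in 0. 2a->1: no, aa/baa meet in 0. 2a->2: no, b/ba meet in 2. 2a->3: no, bab/abb meet in 3 with "b" left. Open state 4: 2a->4.
bb: 2b undefined. 2b->0: ok.
aba: 3a undefined. 3a->0: no, bb/aba meet in 0. 3a->1: ok.
abb: 3b undefined. 3b->0: no, bb/abb meet in 0. 3b->1: ok.
baa: 4a undefined. 4a->0: no, bb/baa meet in 0. 4a->1: ok.
bab: 4b undefined. 4b->0: ok.
All examples now run through 5 states with every (state, symbol) defined. Accept strings end in {0,2}, Reject strings end in {1,3,4}; accept={0,2}.

states=5 start=0 accept={0,2} delta: 0a->1 0b->2 1a->0 1b->3 2a->4 2b->0 3a->1 3b->1 4a->1 4b->0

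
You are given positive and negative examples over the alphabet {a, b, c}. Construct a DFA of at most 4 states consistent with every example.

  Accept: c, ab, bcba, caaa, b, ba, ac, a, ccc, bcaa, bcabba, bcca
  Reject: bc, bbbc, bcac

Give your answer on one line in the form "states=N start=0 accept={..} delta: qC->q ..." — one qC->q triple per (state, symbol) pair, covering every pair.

states=3 start=0 accept={0,1} delta: 0a->0 0b->1 0c->0 1a->0 1b->0 1c->2 2a->1 2b->0 2c->0

Grow the machine one transition at a time. Run the examples from 0; the earliest place one falls off (shortest prefix, ties alphabetical) gets sent to the lowest-numbered state that keeps every Accept/Reject pair distinguishable — a pair clashes when both reach the same state with identical unread suffix — and to a fresh state only if none does.
a: 0a undefined. 0a->0: ok.
b: 0b undefined. 0b->0: no, c/bc meet in 0 with "c" left. Open state 1: 0b->1.
c: 0c undefined. 0c->0: ok.
ba: 1a undefined. 1a->0: ok.
bb: 1b undefined. 1b->0: ok.
bc: 1c undefined. 1c->0: no, c/bc meet in 0. 1c->1: no, c/bcac meet in 0. Open state 2: 1c->2.
bca: 2a undefined. 2a->0: no, c/bcac meet in 0. 2a->1: ok.
bcb: 2b undefined. 2b->0: ok.
bcc: 2c undefined. 2c->0: ok.
All examples now run through 3 states with every (state, symbol) defined. Accept strings end in {0,1}, Reject strings end in {2}; accept={0,1}.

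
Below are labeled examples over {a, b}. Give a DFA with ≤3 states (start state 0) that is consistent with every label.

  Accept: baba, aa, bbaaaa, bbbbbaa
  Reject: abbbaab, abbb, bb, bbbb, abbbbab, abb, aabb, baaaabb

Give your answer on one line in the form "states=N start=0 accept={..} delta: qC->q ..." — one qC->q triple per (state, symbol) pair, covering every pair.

Fold the examples into a partial DFA from state 0: repeatedly fix the first undefined (state, symbol) met by the shortest-then-alphabetical prefix, trying targets in increasing order and rejecting any under which an Accept and a Reject string meet in one state with the same remainder; add a state when all current targets are rejected. Accepting states are where Accept strings end.
a: 0a undefined. 0a->0: ok.
b: 0b undefined. 0b->0: no, baba/abbbaab meet in 0. Open state 1: 0b->1.
ba: 1a undefined. 1a->0: ok.
bb: 1b undefined. 1b->0: no, baba/bb meet in 0. 1b->1: ok.
All examples now run through 2 states with every (state, symbol) defined. Accept strings end in {0}, Reject strings end in {1}; accept={0}.

states=2 start=0 accept={0} delta: 0a->0 0b->1 1a->0 1b->1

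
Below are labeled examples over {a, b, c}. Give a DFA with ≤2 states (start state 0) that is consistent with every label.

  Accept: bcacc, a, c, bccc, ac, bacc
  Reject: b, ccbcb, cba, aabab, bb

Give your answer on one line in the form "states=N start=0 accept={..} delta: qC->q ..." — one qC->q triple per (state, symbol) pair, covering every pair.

states=2 start=0 accept={0} delta: 0a->0 0b->1 0c->0 1a->1 1b->1 1c->0

State merging on the prefix tree: take the shortest (then alphabetical) example prefix whose next move is undefined and point that move at state 0, else 1, else 2, ...; a target is out if some Accept/Reject pair would then sit in one state with the same input left (inseparable). If every existing state is out, open a new one.
a: 0a undefined. 0a->0: ok.
b: 0b undefined. 0b->0: no, a/b meet in 0. Open state 1: 0b->1.
c: 0c undefined. 0c->0: ok.
ba: 1a undefined. 1a->0: no, a/cba meet in 0. 1a->1: ok.
bb: 1b undefined. 1b->0: no, a/aabab meet in 0. 1b->1: ok.
bc: 1c undefined. 1c->0: ok.
All examples now run through 2 states with every (state, symbol) defined. Accept strings end in {0}, Reject strings end in {1}; accept={0}.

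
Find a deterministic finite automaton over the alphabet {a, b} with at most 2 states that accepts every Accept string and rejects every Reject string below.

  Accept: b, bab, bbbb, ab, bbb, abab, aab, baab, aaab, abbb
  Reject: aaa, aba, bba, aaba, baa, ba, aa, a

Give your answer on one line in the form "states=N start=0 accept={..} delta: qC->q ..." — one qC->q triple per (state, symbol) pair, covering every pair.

states=2 start=0 accept={1} delta: 0a->0 0b->1 1a->0 1b->1

State merging on the prefix tree: take the shortest (then alphabetical) example prefix whose next move is undefined and point that move at state 0, else 1, else 2, ...; a target is out if some Accept/Reject pair would then sit in one state with the same input left (inseparable). If every existing state is out, open a new one.
a: 0a undefined. 0a->0: ok.
b: 0b undefined. 0b->0: no, b/aaa meet in 0. Open state 1: 0b->1.
ba: 1a undefined. 1a->0: ok.
bb: 1b undefined. 1b->0: no, bbbb/aaa meet in 0. 1b->1: ok.
All examples now run through 2 states with every (state, symbol) defined. Accept strings end in {1}, Reject strings end in {0}; accept={1}.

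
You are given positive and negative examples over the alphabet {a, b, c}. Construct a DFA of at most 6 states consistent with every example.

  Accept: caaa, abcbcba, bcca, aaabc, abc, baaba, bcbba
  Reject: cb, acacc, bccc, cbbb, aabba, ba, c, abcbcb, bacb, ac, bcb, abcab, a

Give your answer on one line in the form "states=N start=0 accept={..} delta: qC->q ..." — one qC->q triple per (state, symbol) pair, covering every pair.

Fold the examples into a partial DFA from state 0: repeatedly fix the first undefined (state, symbol) met by the shortest-then-alphabetical prefix, trying targets in increasing order and rejecting any under which an Accept and a Reject string meet in one state with the same remainder; add a state when all current targets are rejected. Accepting states are where Accept strings end.
a: 0a undefined. 0a->0: ok.
b: 0b undefined. 0b->0: no, aaabc/c meet in 0 with "c" left. Open state 1: 0b->1.
c: 0c undefined. 0c->0: no, caaa/acacc meet in 0. 0c->1: ok.
ba: 1a undefined. 1a->0: no, caaa/ba meet in 0. 1a->1: no, caaa/ba meet in 1. Open state 2: 1a->2.
bc: 1c undefined. 1c->0: no, abcbcba/ba meet in 2. 1c->1: no, bcca/ba meet in 2. 1c->2: no, aaabc/ba meet in 2. Open state 3: 1c->3.
cb: 1b undefined. 1b->0: ok.
baa: 2a undefined. 2a->0: no, caaa/cb meet in 0. 2a->1: no, caaa/ba meet in 2. 2a->2: no, caaa/ba meet in 2. 2a->3: ok.
bac: 2c undefined. 2c->0: ok.
bcb: 3b undefined. 3b->0: no, abcbcba/cb meet in 0. 3b->1: no, abcbcba/ba meet in 2. 3b->2: no, abcbcba/ba meet in 2. 3b->3: no, aaabc/bcb meet in 3. Open state 4: 3b->4.
bcc: 3c undefined. 3c->0: no, bcca/cb meet in 0. 3c->1: no, bcca/ba meet in 2. 3c->2: ok.
abca: 3a undefined. 3a->0: no, caaa/cb meet in 0. 3a->1: no, caaa/acacc meet in 1. 3a->2: no, caaa/ba meet in 2. 3a->3: ok.
bcbb: 4b undefined. 4b->0: no, bcbba/cb meet in 0. 4b->1: no, bcbba/ba meet in 2. 4b->2: ok.
abcbc: 4c undefined. 4c->0: no, abcbcba/ba meet in 2. 4c->1: no, abcbcba/cb meet in 0. 4c->2: ok.
baaba: 4a undefined. 4a->0: no, baaba/cb meet in 0. 4a->1: no, baaba/acacc meet in 1. 4a->2: no, baaba/ba meet in 2. 4a->3: ok.
abcbcb: 2b undefined. 2b->0: no, abcbcba/cb meet in 0. 2b->1: no, abcbcba/ba meet in 2. 2b->2: ok.
All examples now run through 5 states with every (state, symbol) defined. Accept strings end in {3}, Reject strings end in {0,1,2,4}; accept={3}.

states=5 start=0 accept={3} delta: 0a->0 0b->1 0c->1 1a->2 1b->0 1c->3 2a->3 2b->2 2c->0 3a->3 3b->4 3c->2 4a->3 4b->2 4c->2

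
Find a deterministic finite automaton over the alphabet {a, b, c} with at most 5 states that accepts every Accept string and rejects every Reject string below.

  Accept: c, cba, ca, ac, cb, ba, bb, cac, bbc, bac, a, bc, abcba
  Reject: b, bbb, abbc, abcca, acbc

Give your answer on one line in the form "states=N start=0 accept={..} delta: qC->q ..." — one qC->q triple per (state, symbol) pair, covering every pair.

State merging on the prefix tree: take the shortest (then alphabetical) example prefix whose next move is undefined and point that move at state 0, else 1, else 2, ...; a target is out if some Accept/Reject pair would then sit in one state with the same input left (inseparable). If every existing state is out, open a new one.
a: 0a undefined. 0a->0: no, bbc/abbc meet in 0 with "bbc" left. Open state 1: 0a->1.
b: 0b undefined. 0b->0: no, bb/b meet in 0. 0b->1: no, a/b meet in 1. Open state 2: 0b->2.
c: 0c undefined. 0c->0: no, cb/b meet in 2. 0c->1: ok.
ab: 1b undefined. 1b->0: no, bc/abbc meet in 2 with "c" left. 1b->1: no, ac/abbc meet in 1 with "c" left. 1b->2: no, cb/b meet in 2. Open state 3: 1b->3.
ac: 1c undefined. 1c->0: no, bc/acbc meet in 2 with "c" left. 1c->1: ok.
ba: 2a undefined. 2a->0: ok.
bb: 2b undefined. 2b->0: ok.
bc: 2c undefined. 2c->0: ok.
ca: 1a undefined. 1a->0: ok.
abb: 3b undefined. 3b->0: no, c/abbc meet in 1. 3b->1: no, c/abbc meet in 1. 3b->2: no, ca/abbc meet in 0. 3b->3: ok.
abc: 3c undefined. 3c->0: no, ca/abbc meet in 0. 3c->1: no, c/abbc meet in 1. 3c->2: no, c/abcca meet in 1. 3c->3: no, cba/abcca meet in 3 with "a" left. Open state 4: 3c->4.
cba: 3a undefined. 3a->0: ok.
abcb: 4b undefined. 4b->0: ok.
abcc: 4c undefined. 4c->0: no, c/abcca meet in 1. 4c->1: no, cba/abcca meet in 0. 4c->2: no, cba/abcca meet in 0. 4c->3: no, cba/abcca meet in 0. 4c->4: ok.
abcca: 4a undefined. 4a->0: no, cba/abcca meet in 0. 4a->1: no, c/abcca meet in 1. 4a->2: ok.
All examples now run through 5 states with every (state, symbol) defined. Accept strings end in {0,1,3}, Reject strings end in {2,4}; accept={0,1,3}.

states=5 start=0 accept={0,1,3} delta: 0a->1 0b->2 0c->1 1a->0 1b->3 1c->1 2a->0 2b->0 2c->0 3a->0 3b->3 3c->4 4a->2 4b->0 4c->4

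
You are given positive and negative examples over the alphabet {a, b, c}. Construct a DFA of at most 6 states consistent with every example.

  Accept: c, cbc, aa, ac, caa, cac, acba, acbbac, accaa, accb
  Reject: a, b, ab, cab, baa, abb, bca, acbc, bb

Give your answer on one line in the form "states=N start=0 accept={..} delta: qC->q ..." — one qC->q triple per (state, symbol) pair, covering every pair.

states=4 start=0 accept={0,2,3} delta: 0a->1 0b->1 0c->0 1a->0 1b->1 1c->2 2a->1 2b->3 2c->2 3a->0 3b->0 3c->1

State merging on the prefix tree: take the shortest (then alphabetical) example prefix whose next move is undefined and point that move at state 0, else 1, else 2, ...; a target is out if some Accept/Reject pair would then sit in one state with the same input left (inseparable). If every existing state is out, open a new one.
a: 0a undefined. 0a->0: no, cbc/acbc meet in 0 with "cbc" left. Open state 1: 0a->1.
b: 0b undefined. 0b->0: no, aa/baa meet in 1 with "a" left. 0b->1: ok.
c: 0c undefined. 0c->0: ok.
aa: 1a undefined. 1a->0: ok.
ab: 1b undefined. 1b->0: no, c/ab meet in 0. 1b->1: ok.
ac: 1c undefined. 1c->0: no, c/acbc meet in 0. 1c->1: no, c/bca meet in 0. Open state 2: 1c->2.
acb: 2b undefined. 2b->0: no, c/acbc meet in 0. 2b->1: no, cbc/acbc meet in 2. 2b->2: no, acba/bca meet in 2 with "a" left. Open state 3: 2b->3.
acc: 2c undefined. 2c->0: no, accb/a meet in 1. 2c->1: no, accaa/a meet in 1. 2c->2: ok.
bca: 2a undefined. 2a->0: no, c/bca meet in 0. 2a->1: ok.
acba: 3a undefined. 3a->0: ok.
acbb: 3b undefined. 3b->0: ok.
acbc: 3c undefined. 3c->0: no, c/acbc meet in 0. 3c->1: ok.
All examples now run through 4 states with every (state, symbol) defined. Accept strings end in {0,2,3}, Reject strings end in {1}; accept={0,2,3}.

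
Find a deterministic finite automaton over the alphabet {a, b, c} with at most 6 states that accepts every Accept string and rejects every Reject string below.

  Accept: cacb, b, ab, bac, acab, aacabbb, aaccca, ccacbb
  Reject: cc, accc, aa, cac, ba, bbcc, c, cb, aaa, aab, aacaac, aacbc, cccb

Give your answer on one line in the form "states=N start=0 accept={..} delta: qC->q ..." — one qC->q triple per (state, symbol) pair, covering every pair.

Fold the examples into a partial DFA from state 0: repeatedly fix the first undefined (state, symbol) met by the shortest-then-alphabetical prefix, trying targets in increasing order and rejecting any under which an Accept and a Reject string meet in one state with the same remainder; add a state when all current targets are rejected. Accepting states are where Accept strings end.
a: 0a undefined. 0a->0: no, b/aab meet in 0 with "b" left. Open state 1: 0a->1.
b: 0b undefined. 0b->0: ok.
c: 0c undefined. 0c->0: no, b/cc meet in 0. 0c->1: no, ab/cb meet in 1 with "b" left. Open state 2: 0c->2.
aa: 1a undefined. 1a->0: no, b/aa meet in 0. 1a->1: no, ab/aab meet in 1 with "b" left. 1a->2: ok.
ab: 1b undefined. 1b->0: ok.
ac: 1c undefined. 1c->0: ok.
ca: 2a undefined. 2a->0: no, cacb/cb meet in 2 with "b" left. 2a->1: no, cacb/cac meet in 0. 2a->2: ok.
cb: 2b undefined. 2b->0: no, b/cb meet in 0. 2b->1: ok.
cc: 2c undefined. 2c->0: no, cacb/cc meet in 0. 2c->1: no, cacb/cccb meet in 0. 2c->2: no, cacb/ba meet in 1. Open state 3: 2c->3.
cca: 3a undefined. 3a->0: no, b/aacaac meet in 0. 3a->1: ok.
ccc: 3c undefined. 3c->0: no, b/cccb meet in 0. 3c->1: no, b/cccb meet in 0. 3c->2: no, aaccca/ba meet in 1. 3c->3: no, cacb/cccb meet in 3 with "b" left. Open state 4: 3c->4.
aacb: 3b undefined. 3b->0: ok.
cccb: 4b undefined. 4b->0: no, cacb/cccb meet in 0. 4b->1: ok.
aaccc: 4c undefined. 4c->0: no, aaccca/ba meet in 1. 4c->1: no, aaccca/aa meet in 2. 4c->2: no, aaccca/aa meet in 2. 4c->3: no, aaccca/ba meet in 1. 4c->4: ok.
aaccca: 4a undefined. 4a->0: ok.
All examples now run through 5 states with every (state, symbol) defined. Accept strings end in {0}, Reject strings end in {1,2,3}; accept={0}.

states=5 start=0 accept={0} delta: 0a->1 0b->0 0c->2 1a->2 1b->0 1c->0 2a->2 2b->1 2c->3 3a->1 3b->0 3c->4 4a->0 4b->1 4c->4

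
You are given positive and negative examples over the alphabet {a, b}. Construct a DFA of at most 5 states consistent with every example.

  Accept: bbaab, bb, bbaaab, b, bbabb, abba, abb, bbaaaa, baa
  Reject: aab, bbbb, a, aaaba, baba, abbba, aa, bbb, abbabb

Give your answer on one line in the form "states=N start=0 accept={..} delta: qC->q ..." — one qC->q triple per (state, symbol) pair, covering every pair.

states=5 start=0 accept={2,3} delta: 0a->1 0b->2 1a->1 1b->0 2a->2 2b->3 3a->4 3b->1 4a->2 4b->0

Grow the machine one transition at a time. Run the examples from 0; the earliest place one falls off (shortest prefix, ties alphabetical) gets sent to the lowest-numbered state that keeps every Accept/Reject pair distinguishable — a pair clashes when both reach the same state with identical unread suffix — and to a fresh state only if none does.
a: 0a undefined. 0a->0: no, b/aab meet in 0 with "b" left. Open state 1: 0a->1.
b: 0b undefined. 0b->0: no, bbaab/aab meet in 1 with "ab" left. 0b->1: no, b/a meet in 1. Open state 2: 0b->2.
aa: 1a undefined. 1a->0: no, b/aab meet in 2. 1a->1: ok.
ab: 1b undefined. 1b->0: ok.
ba: 2a undefined. 2a->0: no, bb/abbabb meet in 2 with "b" left. 2a->1: no, b/abbabb meet in 2. 2a->2: ok.
bb: 2b undefined. 2b->0: no, bbaab/aab meet in 0. 2b->1: no, bbaab/aab meet in 0. 2b->2: no, bbaab/bbbb meet in 2. Open state 3: 2b->3.
bba: 3a undefined. 3a->0: no, bbaab/aab meet in 0. 3a->1: no, bbaab/aab meet in 0. 3a->2: no, b/baba meet in 2. 3a->3: no, bbaab/bbb meet in 3 with "b" left. Open state 4: 3a->4.
bbb: 3b undefined. 3b->0: no, b/bbbb meet in 2. 3b->1: ok.
bbaa: 4a undefined. 4a->0: no, bbaaab/aab meet in 0. 4a->1: no, bbaab/aab meet in 0. 4a->2: ok.
bbab: 4b undefined. 4b->0: ok.
All examples now run through 5 states with every (state, symbol) defined. Accept strings end in {2,3}, Reject strings end in {0,1,4}; accept={2,3}.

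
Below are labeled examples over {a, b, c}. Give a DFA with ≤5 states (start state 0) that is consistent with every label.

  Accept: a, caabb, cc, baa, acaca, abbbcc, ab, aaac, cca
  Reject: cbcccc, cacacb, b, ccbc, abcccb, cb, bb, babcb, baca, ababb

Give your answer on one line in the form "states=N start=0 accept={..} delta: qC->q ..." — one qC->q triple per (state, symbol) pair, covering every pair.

states=5 start=0 accept={1,2,4} delta: 0a->1 0b->0 0c->2 1a->1 1b->2 1c->2 2a->3 2b->0 2c->4 3a->4 3b->2 3c->0 4a->1 4b->3 4c->3

Grow the machine one transition at a time. Run the examples from 0; the earliest place one falls off (shortest prefix, ties alphabetical) gets sent to the lowest-numbered state that keeps every Accept/Reject pair distinguishable — a pair clashes when both reach the same state with identical unread suffix — and to a fresh state only if none does.
a: 0a undefined. 0a->0: no, ab/b meet in 0 with "b" left. Open state 1: 0a->1.
b: 0b undefined. 0b->0: ok.
c: 0c undefined. 0c->0: no, cc/cbcccc meet in 0. 0c->1: no, ab/cb meet in 1 with "b" left. Open state 2: 0c->2.
aa: 1a undefined. 1a->0: no, baa/b meet in 0. 1a->1: ok.
ab: 1b undefined. 1b->0: no, ab/b meet in 0. 1b->1: no, a/ababb meet in 1. 1b->2: ok.
ac: 1c undefined. 1c->0: no, a/baca meet in 1. 1c->1: no, a/baca meet in 1. 1c->2: ok.
ca: 2a undefined. 2a->0: no, caabb/cacacb meet in 2 with "b" left. 2a->1: no, a/baca meet in 1. 2a->2: no, caabb/ababb meet in 2 with "bb" left. Open state 3: 2a->3.
cb: 2b undefined. 2b->0: ok.
cc: 2c undefined. 2c->0: no, cc/cbcccc meet in 0. 2c->1: no, a/cbcccc meet in 1. 2c->2: no, cc/cbcccc meet in 2. 2c->3: no, cc/baca meet in 3. Open state 4: 2c->4.
caa: 3a undefined. 3a->0: no, caabb/b meet in 0. 3a->1: no, caabb/b meet in 0. 3a->2: no, caabb/b meet in 0. 3a->3: no, caabb/ababb meet in 3 with "bb" left. 3a->4: ok.
cac: 3c undefined. 3c->0: ok.
cca: 4a undefined. 4a->0: no, cca/cacacb meet in 0. 4a->1: ok.
ccb: 4b undefined. 4b->0: no, caabb/cacacb meet in 0. 4b->1: no, a/babcb meet in 1. 4b->2: no, caabb/cacacb meet in 0. 4b->3: ok.
abab: 3b undefined. 3b->0: no, caabb/cacacb meet in 0. 3b->1: no, ab/ababb meet in 2. 3b->2: ok.
abcc: 4c undefined. 4c->0: no, caabb/cbcccc meet in 2. 4c->1: no, caabb/cbcccc meet in 2. 4c->2: no, cc/cbcccc meet in 4. 4c->3: ok.
All examples now run through 5 states with every (state, symbol) defined. Accept strings end in {1,2,4}, Reject strings end in {0,3}; accept={1,2,4}.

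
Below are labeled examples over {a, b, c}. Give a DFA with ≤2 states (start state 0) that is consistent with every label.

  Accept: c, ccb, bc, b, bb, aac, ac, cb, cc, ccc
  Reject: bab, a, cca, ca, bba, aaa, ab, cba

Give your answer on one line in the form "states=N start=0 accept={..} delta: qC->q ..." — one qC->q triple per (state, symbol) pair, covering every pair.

states=2 start=0 accept={0} delta: 0a->1 0b->0 0c->0 1a->0 1b->1 1c->0

State merging on the prefix tree: take the shortest (then alphabetical) example prefix whose next move is undefined and point that move at state 0, else 1, else 2, ...; a target is out if some Accept/Reject pair would then sit in one state with the same input left (inseparable). If every existing state is out, open a new one.
a: 0a undefined. 0a->0: no, b/ab meet in 0 with "b" left. Open state 1: 0a->1.
b: 0b undefined. 0b->0: ok.
c: 0c undefined. 0c->0: ok.
aa: 1a undefined. 1a->0: ok.
ab: 1b undefined. 1b->0: no, c/bab meet in 0. 1b->1: ok.
ac: 1c undefined. 1c->0: ok.
All examples now run through 2 states with every (state, symbol) defined. Accept strings end in {0}, Reject strings end in {1}; accept={0}.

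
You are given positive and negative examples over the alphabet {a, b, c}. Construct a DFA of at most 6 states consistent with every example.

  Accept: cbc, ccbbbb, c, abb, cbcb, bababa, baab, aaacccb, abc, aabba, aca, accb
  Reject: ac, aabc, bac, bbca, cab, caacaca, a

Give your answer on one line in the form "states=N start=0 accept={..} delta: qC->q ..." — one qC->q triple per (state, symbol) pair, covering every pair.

states=4 start=0 accept={0,3} delta: 0a->1 0b->0 0c->0 1a->2 1b->2 1c->2 2a->3 2b->3 2c->3 3a->0 3b->3 3c->1

Grow the machine one transition at a time. Run the examples from 0; the earliest place one falls off (shortest prefix, ties alphabetical) gets sent to the lowest-numbered state that keeps every Accept/Reject pair distinguishable — a pair clashes when both reach the same state with identical unread suffix — and to a fresh state only if none does.
a: 0a undefined. 0a->0: no, c/ac meet in 0 with "c" left. Open state 1: 0a->1.
b: 0b undefined. 0b->0: ok.
c: 0c undefined. 0c->0: ok.
aa: 1a undefined. 1a->0: no, cbc/aabc meet in 0. 1a->1: no, baab/cab meet in 1 with "b" left. Open state 2: 1a->2.
ab: 1b undefined. 1b->0: no, cbc/cab meet in 0. 1b->1: no, abb/bbca meet in 1. 1b->2: ok.
ac: 1c undefined. 1c->0: no, cbc/ac meet in 0. 1c->1: no, aca/cab meet in 2. 1c->2: ok.
aaa: 2a undefined. 2a->0: no, bababa/bbca meet in 1. 2a->1: no, bababa/bbca meet in 1. 2a->2: no, aca/ac meet in 2. Open state 3: 2a->3.
aab: 2b undefined. 2b->0: no, cbc/aabc meet in 0. 2b->1: no, abb/bbca meet in 1. 2b->2: no, abb/ac meet in 2. 2b->3: ok.
abc: 2c undefined. 2c->0: no, abb/caacaca meet in 3. 2c->1: no, abc/bbca meet in 1. 2c->2: no, abc/ac meet in 2. 2c->3: ok.
aaac: 3c undefined. 3c->0: no, cbc/aabc meet in 0. 3c->1: ok.
aabb: 3b undefined. 3b->0: no, bababa/aabc meet in 1. 3b->1: no, bababa/ac meet in 2. 3b->2: no, aaacccb/ac meet in 2. 3b->3: ok.
aabba: 3a undefined. 3a->0: ok.
All examples now run through 4 states with every (state, symbol) defined. Accept strings end in {0,3}, Reject strings end in {1,2}; accept={0,3}.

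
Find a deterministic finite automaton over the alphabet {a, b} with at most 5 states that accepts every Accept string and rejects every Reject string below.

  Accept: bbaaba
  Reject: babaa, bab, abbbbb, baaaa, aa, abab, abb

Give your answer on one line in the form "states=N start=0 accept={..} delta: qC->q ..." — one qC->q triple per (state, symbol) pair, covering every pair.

Fold the examples into a partial DFA from state 0: repeatedly fix the first undefined (state, symbol) met by the shortest-then-alphabetical prefix, trying targets in increasing order and rejecting any under which an Accept and a Reject string meet in one state with the same remainder; add a state when all current targets are rejected. Accepting states are where Accept strings end.
a: 0a undefined. 0a->0: ok.
b: 0b undefined. 0b->0: no, bbaaba/babaa meet in 0. Open state 1: 0b->1.
ba: 1a undefined. 1a->0: ok.
bb: 1b undefined. 1b->0: no, bbaaba/babaa meet in 0. 1b->1: no, bbaaba/babaa meet in 0. Open state 2: 1b->2.
bba: 2a undefined. 2a->0: no, bbaaba/babaa meet in 0. 2a->1: no, bbaaba/babaa meet in 0. 2a->2: ok.
abbb: 2b undefined. 2b->0: no, bbaaba/babaa meet in 0. 2b->1: no, bbaaba/babaa meet in 0. 2b->2: no, bbaaba/abbbbb meet in 2. Open state 3: 2b->3.
abbbb: 3b undefined. 3b->0: ok.
bbaaba: 3a undefined. 3a->0: no, bbaaba/babaa meet in 0. 3a->1: no, bbaaba/bab meet in 1. 3a->2: no, bbaaba/abb meet in 2. 3a->3: ok.
All examples now run through 4 states with every (state, symbol) defined. Accept strings end in {3}, Reject strings end in {0,1,2}; accept={3}.

states=4 start=0 accept={3} delta: 0a->0 0b->1 1a->0 1b->2 2a->2 2b->3 3a->3 3b->0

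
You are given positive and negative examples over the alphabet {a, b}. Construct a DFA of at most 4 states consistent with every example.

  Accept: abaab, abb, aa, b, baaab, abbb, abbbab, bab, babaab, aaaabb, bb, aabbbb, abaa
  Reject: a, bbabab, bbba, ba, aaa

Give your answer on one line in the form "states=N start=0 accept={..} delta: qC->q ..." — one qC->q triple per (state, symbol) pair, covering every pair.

states=4 start=0 accept={0,2} delta: 0a->1 0b->0 1a->0 1b->2 2a->3 2b->0 3a->0 3b->1

State merging on the prefix tree: take the shortest (then alphabetical) example prefix whose next move is undefined and point that move at state 0, else 1, else 2, ...; a target is out if some Accept/Reject pair would then sit in one state with the same input left (inseparable). If every existing state is out, open a new one.
a: 0a undefined. 0a->0: no, aa/a meet in 0. Open state 1: 0a->1.
b: 0b undefined. 0b->0: ok.
aa: 1a undefined. 1a->0: ok.
ab: 1b undefined. 1b->0: no, abaab/bbabab meet in 0. 1b->1: no, abaab/a meet in 1. Open state 2: 1b->2.
aba: 2a undefined. 2a->0: no, aa/bbabab meet in 0. 2a->1: no, baaab/bbabab meet in 2. 2a->2: no, abaab/bbabab meet in 2 with "b" left. Open state 3: 2a->3.
abb: 2b undefined. 2b->0: ok.
abaa: 3a undefined. 3a->0: ok.
bbabab: 3b undefined. 3b->0: no, abaab/bbabab meet in 0. 3b->1: ok.
All examples now run through 4 states with every (state, symbol) defined. Accept strings end in {0,2}, Reject strings end in {1}; accept={0,2}.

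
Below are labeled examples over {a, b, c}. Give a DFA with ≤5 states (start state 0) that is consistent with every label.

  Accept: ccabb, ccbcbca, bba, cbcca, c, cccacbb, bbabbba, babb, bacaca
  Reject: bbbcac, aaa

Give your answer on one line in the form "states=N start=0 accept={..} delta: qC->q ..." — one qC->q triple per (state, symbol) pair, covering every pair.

Grow the machine one transition at a time. Run the examples from 0; the earliest place one falls off (shortest prefix, ties alphabetical) gets sent to the lowest-numbered state that keeps every Accept/Reject pair distinguishable — a pair clashes when both reach the same state with identical unread suffix — and to a fresh state only if none does.
a: 0a undefined. 0a->0: ok.
b: 0b undefined. 0b->0: no, bba/aaa meet in 0. Open state 1: 0b->1.
c: 0c undefined. 0c->0: no, c/aaa meet in 0. 0c->1: ok.
ba: 1a undefined. 1a->0: no, bacaca/aaa meet in 0. 1a->1: ok.
bb: 1b undefined. 1b->0: no, bba/aaa meet in 0. 1b->1: ok.
cc: 1c undefined. 1c->0: no, ccabb/bbbcac meet in 1. 1c->1: no, ccabb/bbbcac meet in 1. Open state 2: 1c->2.
cca: 2a undefined. 2a->0: no, ccabb/bbbcac meet in 1. 2a->1: ok.
ccb: 2b undefined. 2b->0: ok.
ccc: 2c undefined. 2c->0: no, cbcca/aaa meet in 0. 2c->1: ok.
All examples now run through 3 states with every (state, symbol) defined. Accept strings end in {1}, Reject strings end in {0,2}; accept={1}.

states=3 start=0 accept={1} delta: 0a->0 0b->1 0c->1 1a->1 1b->1 1c->2 2a->1 2b->0 2c->1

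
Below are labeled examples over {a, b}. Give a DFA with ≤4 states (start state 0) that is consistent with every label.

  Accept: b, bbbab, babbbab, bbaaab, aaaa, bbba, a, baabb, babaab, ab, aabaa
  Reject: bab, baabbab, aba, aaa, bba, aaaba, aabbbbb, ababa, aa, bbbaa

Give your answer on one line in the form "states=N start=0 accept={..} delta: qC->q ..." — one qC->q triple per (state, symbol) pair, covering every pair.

states=4 start=0 accept={1,3} delta: 0a->1 0b->1 1a->2 1b->3 2a->0 2b->2 3a->2 3b->0

Fold the examples into a partial DFA from state 0: repeatedly fix the first undefined (state, symbol) met by the shortest-then-alphabetical prefix, trying targets in increasing order and rejecting any under which an Accept and a Reject string meet in one state with the same remainder; add a state when all current targets are rejected. Accepting states are where Accept strings end.
a: 0a undefined. 0a->0: no, aaaa/aaa meet in 0. Open state 1: 0a->1.
b: 0b undefined. 0b->0: no, bbbab/bab meet in 1 with "b" left. 0b->1: ok.
aa: 1a undefined. 1a->0: no, b/bab meet in 1. 1a->1: no, b/aaa meet in 1. Open state 2: 1a->2.
ab: 1b undefined. 1b->0: no, b/aba meet in 1. 1b->1: no, bbbab/bab meet in 2 with "b" left. 1b->2: no, ab/aa meet in 2. Open state 3: 1b->3.
aaa: 2a undefined. 2a->0: ok.
aab: 2b undefined. 2b->0: no, babbbab/baabbab meet in 3 with "ab" left. 2b->1: no, b/bab meet in 1. 2b->2: ok.
aba: 3a undefined. 3a->0: no, b/baabbab meet in 1. 3a->1: no, b/aba meet in 1. 3a->2: ok.
bbb: 3b undefined. 3b->0: ok.
All examples now run through 4 states with every (state, symbol) defined. Accept strings end in {1,3}, Reject strings end in {0,2}; accept={1,3}.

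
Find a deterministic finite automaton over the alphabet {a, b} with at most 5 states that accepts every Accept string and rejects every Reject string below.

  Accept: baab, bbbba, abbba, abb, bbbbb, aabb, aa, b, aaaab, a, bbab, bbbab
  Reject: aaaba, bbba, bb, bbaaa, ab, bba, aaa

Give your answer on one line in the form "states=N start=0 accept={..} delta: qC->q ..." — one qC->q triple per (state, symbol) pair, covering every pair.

Fold the examples into a partial DFA from state 0: repeatedly fix the first undefined (state, symbol) met by the shortest-then-alphabetical prefix, trying targets in increasing order and rejecting any under which an Accept and a Reject string meet in one state with the same remainder; add a state when all current targets are rejected. Accepting states are where Accept strings end.
a: 0a undefined. 0a->0: no, abbba/bbba meet in 0 with "bbba" left. Open state 1: 0a->1.
b: 0b undefined. 0b->0: no, bbbba/bbba meet in 1. 0b->1: ok.
aa: 1a undefined. 1a->0: no, baab/bb meet in 1 with "b" left. 1a->1: no, baab/bb meet in 1 with "b" left. Open state 2: 1a->2.
ab: 1b undefined. 1b->0: no, bbbba/bba meet in 1. 1b->1: no, bbbba/bbba meet in 2. 1b->2: no, aa/bb meet in 2. Open state 3: 1b->3.
aaa: 2a undefined. 2a->0: no, aa/aaaba meet in 2. 2a->1: no, baab/bb meet in 3. 2a->2: no, aa/aaa meet in 2. 2a->3: ok.
aab: 2b undefined. 2b->0: ok.
abb: 3b undefined. 3b->0: no, bbbbb/bb meet in 3. 3b->1: no, bbbba/bba meet in 3 with "a" left. 3b->2: ok.
bba: 3a undefined. 3a->0: no, baab/bbaaa meet in 2. 3a->1: no, bbbba/bba meet in 1. 3a->2: no, baab/bbaaa meet in 2. 3a->3: ok.
All examples now run through 4 states with every (state, symbol) defined. Accept strings end in {1,2}, Reject strings end in {3}; accept={1,2}.

states=4 start=0 accept={1,2} delta: 0a->1 0b->1 1a->2 1b->3 2a->3 2b->0 3a->3 3b->2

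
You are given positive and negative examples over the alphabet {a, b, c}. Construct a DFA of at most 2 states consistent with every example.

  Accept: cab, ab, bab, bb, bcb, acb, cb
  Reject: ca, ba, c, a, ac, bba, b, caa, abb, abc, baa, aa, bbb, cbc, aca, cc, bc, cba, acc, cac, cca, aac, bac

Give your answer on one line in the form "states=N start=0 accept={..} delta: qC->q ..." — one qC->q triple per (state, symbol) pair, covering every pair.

states=2 start=0 accept={0} delta: 0a->1 0b->1 0c->1 1a->1 1b->0 1c->1

State merging on the prefix tree: take the shortest (then alphabetical) example prefix whose next move is undefined and point that move at state 0, else 1, else 2, ...; a target is out if some Accept/Reject pair would then sit in one state with the same input left (inseparable). If every existing state is out, open a new one.
a: 0a undefined. 0a->0: no, ab/b meet in 0 with "b" left. Open state 1: 0a->1.
b: 0b undefined. 0b->0: no, bb/b meet in 0. 0b->1: ok.
c: 0c undefined. 0c->0: no, cb/ca meet in 1. 0c->1: ok.
aa: 1a undefined. 1a->0: no, cab/c meet in 1. 1a->1: ok.
ab: 1b undefined. 1b->0: ok.
ac: 1c undefined. 1c->0: no, cab/ac meet in 0. 1c->1: ok.
All examples now run through 2 states with every (state, symbol) defined. Accept strings end in {0}, Reject strings end in {1}; accept={0}.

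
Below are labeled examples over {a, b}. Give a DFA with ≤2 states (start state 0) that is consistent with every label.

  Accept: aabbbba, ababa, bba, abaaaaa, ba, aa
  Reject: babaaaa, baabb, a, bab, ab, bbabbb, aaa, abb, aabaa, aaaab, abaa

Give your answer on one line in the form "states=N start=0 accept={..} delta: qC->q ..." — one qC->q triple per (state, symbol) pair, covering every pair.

states=2 start=0 accept={0} delta: 0a->1 0b->1 1a->0 1b->1

Grow the machine one transition at a time. Run the examples from 0; the earliest place one falls off (shortest prefix, ties alphabetical) gets sent to the lowest-numbered state that keeps every Accept/Reject pair distinguishable — a pair clashes when both reach the same state with identical unread suffix — and to a fresh state only if none does.
a: 0a undefined. 0a->0: no, aa/a meet in 0. Open state 1: 0a->1.
b: 0b undefined. 0b->0: no, bba/a meet in 1. 0b->1: ok.
aa: 1a undefined. 1a->0: ok.
ab: 1b undefined. 1b->0: no, aabbbba/babaaaa meet in 1. 1b->1: ok.
All examples now run through 2 states with every (state, symbol) defined. Accept strings end in {0}, Reject strings end in {1}; accept={0}.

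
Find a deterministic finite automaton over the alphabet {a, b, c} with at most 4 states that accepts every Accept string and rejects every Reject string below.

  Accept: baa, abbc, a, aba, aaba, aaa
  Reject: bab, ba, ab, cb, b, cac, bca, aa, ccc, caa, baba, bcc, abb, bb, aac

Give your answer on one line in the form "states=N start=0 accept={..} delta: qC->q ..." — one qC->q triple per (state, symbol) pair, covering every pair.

states=4 start=0 accept={1} delta: 0a->1 0b->2 0c->0 1a->3 1b->0 1c->0 2a->0 2b->0 2c->1 3a->1 3b->0 3c->0

Grow the machine one transition at a time. Run the examples from 0; the earliest place one falls off (shortest prefix, ties alphabetical) gets sent to the lowest-numbered state that keeps every Accept/Reject pair distinguishable — a pair clashes when both reach the same state with identical unread suffix — and to a fresh state only if none does.
a: 0a undefined. 0a->0: no, a/aa meet in 0. Open state 1: 0a->1.
b: 0b undefined. 0b->0: no, baa/aa meet in 1 with "a" left. 0b->1: no, a/b meet in 1. Open state 2: 0b->2.
c: 0c undefined. 0c->0: ok.
aa: 1a undefined. 1a->0: no, aaba/ba meet in 2 with "a" left. 1a->1: no, a/aa meet in 1. 1a->2: no, aaa/ba meet in 2 with "a" left. Open state 3: 1a->3.
ab: 1b undefined. 1b->0: ok.
ba: 2a undefined. 2a->0: ok.
bb: 2b undefined. 2b->0: ok.
bc: 2c undefined. 2c->0: no, baa/bca meet in 1. 2c->1: ok.
aaa: 3a undefined. 3a->0: no, aaa/ba meet in 0. 3a->1: ok.
aab: 3b undefined. 3b->0: ok.
aac: 3c undefined. 3c->0: ok.
bcc: 1c undefined. 1c->0: ok.
All examples now run through 4 states with every (state, symbol) defined. Accept strings end in {1}, Reject strings end in {0,2,3}; accept={1}.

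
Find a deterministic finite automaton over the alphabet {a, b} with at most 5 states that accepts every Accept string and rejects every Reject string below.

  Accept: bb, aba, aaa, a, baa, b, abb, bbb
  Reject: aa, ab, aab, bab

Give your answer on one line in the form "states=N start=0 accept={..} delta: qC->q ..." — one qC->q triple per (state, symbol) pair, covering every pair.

states=4 start=0 accept={1,2} delta: 0a->1 0b->2 1a->3 1b->0 2a->3 2b->2 3a->1 3b->0

Fold the examples into a partial DFA from state 0: repeatedly fix the first undefined (state, symbol) met by the shortest-then-alphabetical prefix, trying targets in increasing order and rejecting any under which an Accept and a Reject string meet in one state with the same remainder; add a state when all current targets are rejected. Accepting states are where Accept strings end.
a: 0a undefined. 0a->0: no, aaa/aa meet in 0. Open state 1: 0a->1.
b: 0b undefined. 0b->0: no, baa/aa meet in 1 with "a" left. 0b->1: no, bb/ab meet in 1 with "b" left. Open state 2: 0b->2.
aa: 1a undefined. 1a->0: no, b/aab meet in 2. 1a->1: no, aaa/aa meet in 1. 1a->2: no, bb/aab meet in 2 with "b" left. Open state 3: 1a->3.
ab: 1b undefined. 1b->0: ok.
ba: 2a undefined. 2a->0: no, b/bab meet in 2. 2a->1: no, baa/aa meet in 3. 2a->2: no, bb/bab meet in 2 with "b" left. 2a->3: ok.
bb: 2b undefined. 2b->0: no, bb/ab meet in 0. 2b->1: no, bbb/ab meet in 0. 2b->2: ok.
aaa: 3a undefined. 3a->0: no, aaa/ab meet in 0. 3a->1: ok.
aab: 3b undefined. 3b->0: ok.
All examples now run through 4 states with every (state, symbol) defined. Accept strings end in {1,2}, Reject strings end in {0,3}; accept={1,2}.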